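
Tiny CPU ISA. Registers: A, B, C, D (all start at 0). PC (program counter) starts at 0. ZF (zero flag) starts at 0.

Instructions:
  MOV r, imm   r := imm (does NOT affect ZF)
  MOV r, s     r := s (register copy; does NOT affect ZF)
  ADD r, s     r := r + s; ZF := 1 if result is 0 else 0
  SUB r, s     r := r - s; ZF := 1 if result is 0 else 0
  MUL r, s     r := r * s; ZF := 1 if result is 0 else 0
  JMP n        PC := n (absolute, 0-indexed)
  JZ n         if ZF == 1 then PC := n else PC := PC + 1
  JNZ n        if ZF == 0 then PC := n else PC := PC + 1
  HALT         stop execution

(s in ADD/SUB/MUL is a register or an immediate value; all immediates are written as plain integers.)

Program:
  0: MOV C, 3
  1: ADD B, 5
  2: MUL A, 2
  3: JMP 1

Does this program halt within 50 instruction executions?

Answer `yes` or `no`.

Step 1: PC=0 exec 'MOV C, 3'. After: A=0 B=0 C=3 D=0 ZF=0 PC=1
Step 2: PC=1 exec 'ADD B, 5'. After: A=0 B=5 C=3 D=0 ZF=0 PC=2
Step 3: PC=2 exec 'MUL A, 2'. After: A=0 B=5 C=3 D=0 ZF=1 PC=3
Step 4: PC=3 exec 'JMP 1'. After: A=0 B=5 C=3 D=0 ZF=1 PC=1
Step 5: PC=1 exec 'ADD B, 5'. After: A=0 B=10 C=3 D=0 ZF=0 PC=2
Step 6: PC=2 exec 'MUL A, 2'. After: A=0 B=10 C=3 D=0 ZF=1 PC=3
Step 7: PC=3 exec 'JMP 1'. After: A=0 B=10 C=3 D=0 ZF=1 PC=1
Step 8: PC=1 exec 'ADD B, 5'. After: A=0 B=15 C=3 D=0 ZF=0 PC=2
Step 9: PC=2 exec 'MUL A, 2'. After: A=0 B=15 C=3 D=0 ZF=1 PC=3
Step 10: PC=3 exec 'JMP 1'. After: A=0 B=15 C=3 D=0 ZF=1 PC=1
Step 11: PC=1 exec 'ADD B, 5'. After: A=0 B=20 C=3 D=0 ZF=0 PC=2
Step 12: PC=2 exec 'MUL A, 2'. After: A=0 B=20 C=3 D=0 ZF=1 PC=3
Step 13: PC=3 exec 'JMP 1'. After: A=0 B=20 C=3 D=0 ZF=1 PC=1
Step 14: PC=1 exec 'ADD B, 5'. After: A=0 B=25 C=3 D=0 ZF=0 PC=2
Step 15: PC=2 exec 'MUL A, 2'. After: A=0 B=25 C=3 D=0 ZF=1 PC=3
After 50 steps: not halted. PC revisits the same instructions with no path to HALT; will never halt.

Answer: no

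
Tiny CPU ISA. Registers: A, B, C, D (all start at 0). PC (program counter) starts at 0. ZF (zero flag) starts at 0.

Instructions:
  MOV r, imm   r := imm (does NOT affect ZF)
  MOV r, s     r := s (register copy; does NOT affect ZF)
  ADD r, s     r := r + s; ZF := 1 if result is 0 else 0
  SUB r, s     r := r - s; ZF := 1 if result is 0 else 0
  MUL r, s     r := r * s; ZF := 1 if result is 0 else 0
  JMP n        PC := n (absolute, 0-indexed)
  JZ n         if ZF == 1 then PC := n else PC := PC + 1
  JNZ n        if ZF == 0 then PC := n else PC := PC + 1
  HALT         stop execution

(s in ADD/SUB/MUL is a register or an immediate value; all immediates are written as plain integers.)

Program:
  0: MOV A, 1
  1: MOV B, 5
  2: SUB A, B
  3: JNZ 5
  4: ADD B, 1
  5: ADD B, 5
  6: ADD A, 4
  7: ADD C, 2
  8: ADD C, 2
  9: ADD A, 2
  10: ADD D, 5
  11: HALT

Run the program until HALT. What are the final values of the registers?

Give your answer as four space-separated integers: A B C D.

Answer: 2 10 4 5

Derivation:
Step 1: PC=0 exec 'MOV A, 1'. After: A=1 B=0 C=0 D=0 ZF=0 PC=1
Step 2: PC=1 exec 'MOV B, 5'. After: A=1 B=5 C=0 D=0 ZF=0 PC=2
Step 3: PC=2 exec 'SUB A, B'. After: A=-4 B=5 C=0 D=0 ZF=0 PC=3
Step 4: PC=3 exec 'JNZ 5'. After: A=-4 B=5 C=0 D=0 ZF=0 PC=5
Step 5: PC=5 exec 'ADD B, 5'. After: A=-4 B=10 C=0 D=0 ZF=0 PC=6
Step 6: PC=6 exec 'ADD A, 4'. After: A=0 B=10 C=0 D=0 ZF=1 PC=7
Step 7: PC=7 exec 'ADD C, 2'. After: A=0 B=10 C=2 D=0 ZF=0 PC=8
Step 8: PC=8 exec 'ADD C, 2'. After: A=0 B=10 C=4 D=0 ZF=0 PC=9
Step 9: PC=9 exec 'ADD A, 2'. After: A=2 B=10 C=4 D=0 ZF=0 PC=10
Step 10: PC=10 exec 'ADD D, 5'. After: A=2 B=10 C=4 D=5 ZF=0 PC=11
Step 11: PC=11 exec 'HALT'. After: A=2 B=10 C=4 D=5 ZF=0 PC=11 HALTED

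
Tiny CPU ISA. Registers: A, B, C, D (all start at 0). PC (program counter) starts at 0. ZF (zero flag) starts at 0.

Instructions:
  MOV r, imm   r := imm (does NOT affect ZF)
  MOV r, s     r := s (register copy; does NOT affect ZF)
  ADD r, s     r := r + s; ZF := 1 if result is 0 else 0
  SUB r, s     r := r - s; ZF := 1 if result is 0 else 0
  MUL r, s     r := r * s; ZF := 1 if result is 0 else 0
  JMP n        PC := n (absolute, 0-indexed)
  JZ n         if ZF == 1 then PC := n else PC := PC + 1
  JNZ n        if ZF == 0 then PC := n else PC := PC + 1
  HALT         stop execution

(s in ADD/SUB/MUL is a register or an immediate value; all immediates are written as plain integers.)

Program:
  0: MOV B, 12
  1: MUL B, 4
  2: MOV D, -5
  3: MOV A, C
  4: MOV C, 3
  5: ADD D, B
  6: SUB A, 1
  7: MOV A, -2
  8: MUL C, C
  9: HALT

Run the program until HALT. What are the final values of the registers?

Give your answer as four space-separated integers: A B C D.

Step 1: PC=0 exec 'MOV B, 12'. After: A=0 B=12 C=0 D=0 ZF=0 PC=1
Step 2: PC=1 exec 'MUL B, 4'. After: A=0 B=48 C=0 D=0 ZF=0 PC=2
Step 3: PC=2 exec 'MOV D, -5'. After: A=0 B=48 C=0 D=-5 ZF=0 PC=3
Step 4: PC=3 exec 'MOV A, C'. After: A=0 B=48 C=0 D=-5 ZF=0 PC=4
Step 5: PC=4 exec 'MOV C, 3'. After: A=0 B=48 C=3 D=-5 ZF=0 PC=5
Step 6: PC=5 exec 'ADD D, B'. After: A=0 B=48 C=3 D=43 ZF=0 PC=6
Step 7: PC=6 exec 'SUB A, 1'. After: A=-1 B=48 C=3 D=43 ZF=0 PC=7
Step 8: PC=7 exec 'MOV A, -2'. After: A=-2 B=48 C=3 D=43 ZF=0 PC=8
Step 9: PC=8 exec 'MUL C, C'. After: A=-2 B=48 C=9 D=43 ZF=0 PC=9
Step 10: PC=9 exec 'HALT'. After: A=-2 B=48 C=9 D=43 ZF=0 PC=9 HALTED

Answer: -2 48 9 43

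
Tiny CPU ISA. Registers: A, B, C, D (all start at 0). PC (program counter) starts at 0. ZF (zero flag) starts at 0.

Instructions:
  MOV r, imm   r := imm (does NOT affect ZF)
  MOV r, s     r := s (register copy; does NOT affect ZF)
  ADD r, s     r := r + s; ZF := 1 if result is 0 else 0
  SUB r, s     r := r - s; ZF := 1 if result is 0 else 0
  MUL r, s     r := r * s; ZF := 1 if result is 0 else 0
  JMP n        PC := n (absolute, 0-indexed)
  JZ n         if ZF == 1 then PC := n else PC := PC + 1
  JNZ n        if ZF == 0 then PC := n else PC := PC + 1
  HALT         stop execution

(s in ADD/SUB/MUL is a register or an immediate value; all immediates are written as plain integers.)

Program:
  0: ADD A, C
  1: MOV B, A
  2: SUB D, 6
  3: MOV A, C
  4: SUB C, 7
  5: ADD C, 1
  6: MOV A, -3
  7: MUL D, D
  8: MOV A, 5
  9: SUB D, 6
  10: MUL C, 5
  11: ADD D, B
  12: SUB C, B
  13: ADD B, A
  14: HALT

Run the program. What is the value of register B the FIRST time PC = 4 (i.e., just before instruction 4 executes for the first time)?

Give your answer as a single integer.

Step 1: PC=0 exec 'ADD A, C'. After: A=0 B=0 C=0 D=0 ZF=1 PC=1
Step 2: PC=1 exec 'MOV B, A'. After: A=0 B=0 C=0 D=0 ZF=1 PC=2
Step 3: PC=2 exec 'SUB D, 6'. After: A=0 B=0 C=0 D=-6 ZF=0 PC=3
Step 4: PC=3 exec 'MOV A, C'. After: A=0 B=0 C=0 D=-6 ZF=0 PC=4
First time PC=4: B=0

0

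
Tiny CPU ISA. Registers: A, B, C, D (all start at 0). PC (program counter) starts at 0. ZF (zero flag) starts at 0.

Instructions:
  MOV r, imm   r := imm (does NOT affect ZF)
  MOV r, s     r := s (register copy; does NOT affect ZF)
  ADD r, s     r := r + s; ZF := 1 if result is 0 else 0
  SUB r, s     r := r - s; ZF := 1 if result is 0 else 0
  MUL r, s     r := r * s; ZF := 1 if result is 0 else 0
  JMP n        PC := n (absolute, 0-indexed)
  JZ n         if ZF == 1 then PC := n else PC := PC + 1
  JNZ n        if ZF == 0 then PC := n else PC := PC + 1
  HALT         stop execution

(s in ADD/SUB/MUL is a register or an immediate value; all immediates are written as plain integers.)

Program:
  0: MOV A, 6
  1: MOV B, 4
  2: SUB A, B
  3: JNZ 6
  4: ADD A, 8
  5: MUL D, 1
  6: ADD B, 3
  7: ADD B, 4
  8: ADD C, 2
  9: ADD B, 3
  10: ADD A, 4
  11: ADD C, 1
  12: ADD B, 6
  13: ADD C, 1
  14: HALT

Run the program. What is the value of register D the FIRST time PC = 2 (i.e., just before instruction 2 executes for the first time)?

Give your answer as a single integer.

Step 1: PC=0 exec 'MOV A, 6'. After: A=6 B=0 C=0 D=0 ZF=0 PC=1
Step 2: PC=1 exec 'MOV B, 4'. After: A=6 B=4 C=0 D=0 ZF=0 PC=2
First time PC=2: D=0

0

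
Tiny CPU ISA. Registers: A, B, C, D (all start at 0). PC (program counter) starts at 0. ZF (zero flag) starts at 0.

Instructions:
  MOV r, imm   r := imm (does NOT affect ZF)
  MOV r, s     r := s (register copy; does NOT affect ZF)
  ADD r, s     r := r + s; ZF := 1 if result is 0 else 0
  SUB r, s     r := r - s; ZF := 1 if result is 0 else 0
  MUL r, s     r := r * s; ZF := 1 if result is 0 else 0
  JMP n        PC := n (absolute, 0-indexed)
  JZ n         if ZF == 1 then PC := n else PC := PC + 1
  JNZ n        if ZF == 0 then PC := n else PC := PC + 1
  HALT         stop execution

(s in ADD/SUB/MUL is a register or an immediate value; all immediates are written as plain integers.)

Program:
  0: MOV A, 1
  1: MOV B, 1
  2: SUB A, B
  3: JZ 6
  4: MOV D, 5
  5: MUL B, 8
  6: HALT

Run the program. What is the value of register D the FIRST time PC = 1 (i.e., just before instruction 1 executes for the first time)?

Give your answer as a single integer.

Step 1: PC=0 exec 'MOV A, 1'. After: A=1 B=0 C=0 D=0 ZF=0 PC=1
First time PC=1: D=0

0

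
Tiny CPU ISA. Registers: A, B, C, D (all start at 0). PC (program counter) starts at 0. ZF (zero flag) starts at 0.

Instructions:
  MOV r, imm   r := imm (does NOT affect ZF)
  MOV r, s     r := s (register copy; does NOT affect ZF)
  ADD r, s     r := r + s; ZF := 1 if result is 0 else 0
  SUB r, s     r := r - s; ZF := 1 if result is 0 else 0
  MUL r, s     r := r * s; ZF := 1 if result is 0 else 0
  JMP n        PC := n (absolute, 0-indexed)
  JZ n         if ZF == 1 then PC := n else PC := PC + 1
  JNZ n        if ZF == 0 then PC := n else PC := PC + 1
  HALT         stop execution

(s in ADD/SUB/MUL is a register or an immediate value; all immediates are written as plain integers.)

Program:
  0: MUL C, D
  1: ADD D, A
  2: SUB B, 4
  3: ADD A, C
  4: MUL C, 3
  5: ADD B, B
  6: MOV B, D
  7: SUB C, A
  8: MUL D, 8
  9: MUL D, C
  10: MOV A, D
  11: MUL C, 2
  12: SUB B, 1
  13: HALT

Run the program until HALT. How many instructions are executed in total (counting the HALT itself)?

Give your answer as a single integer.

Step 1: PC=0 exec 'MUL C, D'. After: A=0 B=0 C=0 D=0 ZF=1 PC=1
Step 2: PC=1 exec 'ADD D, A'. After: A=0 B=0 C=0 D=0 ZF=1 PC=2
Step 3: PC=2 exec 'SUB B, 4'. After: A=0 B=-4 C=0 D=0 ZF=0 PC=3
Step 4: PC=3 exec 'ADD A, C'. After: A=0 B=-4 C=0 D=0 ZF=1 PC=4
Step 5: PC=4 exec 'MUL C, 3'. After: A=0 B=-4 C=0 D=0 ZF=1 PC=5
Step 6: PC=5 exec 'ADD B, B'. After: A=0 B=-8 C=0 D=0 ZF=0 PC=6
Step 7: PC=6 exec 'MOV B, D'. After: A=0 B=0 C=0 D=0 ZF=0 PC=7
Step 8: PC=7 exec 'SUB C, A'. After: A=0 B=0 C=0 D=0 ZF=1 PC=8
Step 9: PC=8 exec 'MUL D, 8'. After: A=0 B=0 C=0 D=0 ZF=1 PC=9
Step 10: PC=9 exec 'MUL D, C'. After: A=0 B=0 C=0 D=0 ZF=1 PC=10
Step 11: PC=10 exec 'MOV A, D'. After: A=0 B=0 C=0 D=0 ZF=1 PC=11
Step 12: PC=11 exec 'MUL C, 2'. After: A=0 B=0 C=0 D=0 ZF=1 PC=12
Step 13: PC=12 exec 'SUB B, 1'. After: A=0 B=-1 C=0 D=0 ZF=0 PC=13
Step 14: PC=13 exec 'HALT'. After: A=0 B=-1 C=0 D=0 ZF=0 PC=13 HALTED
Total instructions executed: 14

Answer: 14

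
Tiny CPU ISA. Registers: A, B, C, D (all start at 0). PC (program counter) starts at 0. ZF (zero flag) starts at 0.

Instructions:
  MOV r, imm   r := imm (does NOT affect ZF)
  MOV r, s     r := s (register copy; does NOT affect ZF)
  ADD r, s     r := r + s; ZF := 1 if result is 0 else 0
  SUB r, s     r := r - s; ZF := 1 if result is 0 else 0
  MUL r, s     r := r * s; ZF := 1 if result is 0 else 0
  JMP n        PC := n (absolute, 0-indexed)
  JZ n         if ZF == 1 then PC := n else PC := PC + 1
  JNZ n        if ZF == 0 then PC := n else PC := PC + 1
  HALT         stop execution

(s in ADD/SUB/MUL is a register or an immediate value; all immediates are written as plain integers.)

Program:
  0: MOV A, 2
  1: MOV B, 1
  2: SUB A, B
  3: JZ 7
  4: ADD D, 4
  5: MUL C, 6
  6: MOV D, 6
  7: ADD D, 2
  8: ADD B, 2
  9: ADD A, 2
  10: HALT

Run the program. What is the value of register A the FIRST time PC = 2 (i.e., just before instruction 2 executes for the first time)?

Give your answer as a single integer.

Step 1: PC=0 exec 'MOV A, 2'. After: A=2 B=0 C=0 D=0 ZF=0 PC=1
Step 2: PC=1 exec 'MOV B, 1'. After: A=2 B=1 C=0 D=0 ZF=0 PC=2
First time PC=2: A=2

2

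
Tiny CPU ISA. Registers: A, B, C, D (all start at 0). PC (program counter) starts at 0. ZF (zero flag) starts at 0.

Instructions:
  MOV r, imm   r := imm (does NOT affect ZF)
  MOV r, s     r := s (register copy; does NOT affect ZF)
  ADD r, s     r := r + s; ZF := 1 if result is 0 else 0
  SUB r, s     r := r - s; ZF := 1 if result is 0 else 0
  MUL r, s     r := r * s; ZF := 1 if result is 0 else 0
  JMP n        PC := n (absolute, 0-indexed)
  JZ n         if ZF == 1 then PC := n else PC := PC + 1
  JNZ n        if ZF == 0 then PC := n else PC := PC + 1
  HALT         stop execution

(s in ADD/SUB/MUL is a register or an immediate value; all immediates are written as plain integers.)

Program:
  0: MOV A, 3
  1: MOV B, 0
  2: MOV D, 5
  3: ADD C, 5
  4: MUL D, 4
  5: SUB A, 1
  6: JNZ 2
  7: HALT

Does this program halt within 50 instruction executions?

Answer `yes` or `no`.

Answer: yes

Derivation:
Step 1: PC=0 exec 'MOV A, 3'. After: A=3 B=0 C=0 D=0 ZF=0 PC=1
Step 2: PC=1 exec 'MOV B, 0'. After: A=3 B=0 C=0 D=0 ZF=0 PC=2
Step 3: PC=2 exec 'MOV D, 5'. After: A=3 B=0 C=0 D=5 ZF=0 PC=3
Step 4: PC=3 exec 'ADD C, 5'. After: A=3 B=0 C=5 D=5 ZF=0 PC=4
Step 5: PC=4 exec 'MUL D, 4'. After: A=3 B=0 C=5 D=20 ZF=0 PC=5
Step 6: PC=5 exec 'SUB A, 1'. After: A=2 B=0 C=5 D=20 ZF=0 PC=6
Step 7: PC=6 exec 'JNZ 2'. After: A=2 B=0 C=5 D=20 ZF=0 PC=2
Step 8: PC=2 exec 'MOV D, 5'. After: A=2 B=0 C=5 D=5 ZF=0 PC=3
Step 9: PC=3 exec 'ADD C, 5'. After: A=2 B=0 C=10 D=5 ZF=0 PC=4
Step 10: PC=4 exec 'MUL D, 4'. After: A=2 B=0 C=10 D=20 ZF=0 PC=5
Step 11: PC=5 exec 'SUB A, 1'. After: A=1 B=0 C=10 D=20 ZF=0 PC=6
Step 12: PC=6 exec 'JNZ 2'. After: A=1 B=0 C=10 D=20 ZF=0 PC=2
Step 13: PC=2 exec 'MOV D, 5'. After: A=1 B=0 C=10 D=5 ZF=0 PC=3
Step 14: PC=3 exec 'ADD C, 5'. After: A=1 B=0 C=15 D=5 ZF=0 PC=4
Step 15: PC=4 exec 'MUL D, 4'. After: A=1 B=0 C=15 D=20 ZF=0 PC=5
Step 16: PC=5 exec 'SUB A, 1'. After: A=0 B=0 C=15 D=20 ZF=1 PC=6
Step 17: PC=6 exec 'JNZ 2'. After: A=0 B=0 C=15 D=20 ZF=1 PC=7
Step 18: PC=7 exec 'HALT'. After: A=0 B=0 C=15 D=20 ZF=1 PC=7 HALTED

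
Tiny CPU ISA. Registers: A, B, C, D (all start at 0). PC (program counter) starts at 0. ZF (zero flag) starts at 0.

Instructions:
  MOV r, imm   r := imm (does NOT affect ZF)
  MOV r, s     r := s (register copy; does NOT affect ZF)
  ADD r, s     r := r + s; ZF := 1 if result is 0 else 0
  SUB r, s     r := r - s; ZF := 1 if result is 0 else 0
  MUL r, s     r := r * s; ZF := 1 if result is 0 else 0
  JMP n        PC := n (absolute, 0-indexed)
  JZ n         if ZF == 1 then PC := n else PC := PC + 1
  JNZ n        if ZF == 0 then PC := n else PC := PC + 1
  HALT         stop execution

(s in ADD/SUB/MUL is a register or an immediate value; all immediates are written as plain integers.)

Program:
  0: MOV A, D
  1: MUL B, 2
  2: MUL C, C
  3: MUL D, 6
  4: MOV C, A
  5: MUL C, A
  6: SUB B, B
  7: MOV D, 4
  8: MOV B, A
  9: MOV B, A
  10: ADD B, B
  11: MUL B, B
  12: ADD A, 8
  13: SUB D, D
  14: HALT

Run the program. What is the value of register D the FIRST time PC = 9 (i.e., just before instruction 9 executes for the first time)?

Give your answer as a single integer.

Step 1: PC=0 exec 'MOV A, D'. After: A=0 B=0 C=0 D=0 ZF=0 PC=1
Step 2: PC=1 exec 'MUL B, 2'. After: A=0 B=0 C=0 D=0 ZF=1 PC=2
Step 3: PC=2 exec 'MUL C, C'. After: A=0 B=0 C=0 D=0 ZF=1 PC=3
Step 4: PC=3 exec 'MUL D, 6'. After: A=0 B=0 C=0 D=0 ZF=1 PC=4
Step 5: PC=4 exec 'MOV C, A'. After: A=0 B=0 C=0 D=0 ZF=1 PC=5
Step 6: PC=5 exec 'MUL C, A'. After: A=0 B=0 C=0 D=0 ZF=1 PC=6
Step 7: PC=6 exec 'SUB B, B'. After: A=0 B=0 C=0 D=0 ZF=1 PC=7
Step 8: PC=7 exec 'MOV D, 4'. After: A=0 B=0 C=0 D=4 ZF=1 PC=8
Step 9: PC=8 exec 'MOV B, A'. After: A=0 B=0 C=0 D=4 ZF=1 PC=9
First time PC=9: D=4

4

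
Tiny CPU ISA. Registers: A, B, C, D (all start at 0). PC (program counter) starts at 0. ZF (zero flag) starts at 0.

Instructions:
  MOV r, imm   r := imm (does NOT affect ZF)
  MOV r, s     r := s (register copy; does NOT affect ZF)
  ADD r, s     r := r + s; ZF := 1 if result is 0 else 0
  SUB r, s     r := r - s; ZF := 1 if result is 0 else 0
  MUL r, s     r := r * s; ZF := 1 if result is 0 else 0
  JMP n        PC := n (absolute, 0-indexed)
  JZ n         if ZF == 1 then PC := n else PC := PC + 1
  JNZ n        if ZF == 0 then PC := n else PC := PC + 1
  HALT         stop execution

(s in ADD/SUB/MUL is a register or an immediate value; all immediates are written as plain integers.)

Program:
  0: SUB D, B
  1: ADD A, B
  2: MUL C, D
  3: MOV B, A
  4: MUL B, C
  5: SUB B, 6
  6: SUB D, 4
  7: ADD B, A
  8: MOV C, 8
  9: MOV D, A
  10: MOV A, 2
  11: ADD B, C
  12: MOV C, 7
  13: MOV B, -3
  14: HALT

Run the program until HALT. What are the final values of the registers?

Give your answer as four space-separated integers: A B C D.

Step 1: PC=0 exec 'SUB D, B'. After: A=0 B=0 C=0 D=0 ZF=1 PC=1
Step 2: PC=1 exec 'ADD A, B'. After: A=0 B=0 C=0 D=0 ZF=1 PC=2
Step 3: PC=2 exec 'MUL C, D'. After: A=0 B=0 C=0 D=0 ZF=1 PC=3
Step 4: PC=3 exec 'MOV B, A'. After: A=0 B=0 C=0 D=0 ZF=1 PC=4
Step 5: PC=4 exec 'MUL B, C'. After: A=0 B=0 C=0 D=0 ZF=1 PC=5
Step 6: PC=5 exec 'SUB B, 6'. After: A=0 B=-6 C=0 D=0 ZF=0 PC=6
Step 7: PC=6 exec 'SUB D, 4'. After: A=0 B=-6 C=0 D=-4 ZF=0 PC=7
Step 8: PC=7 exec 'ADD B, A'. After: A=0 B=-6 C=0 D=-4 ZF=0 PC=8
Step 9: PC=8 exec 'MOV C, 8'. After: A=0 B=-6 C=8 D=-4 ZF=0 PC=9
Step 10: PC=9 exec 'MOV D, A'. After: A=0 B=-6 C=8 D=0 ZF=0 PC=10
Step 11: PC=10 exec 'MOV A, 2'. After: A=2 B=-6 C=8 D=0 ZF=0 PC=11
Step 12: PC=11 exec 'ADD B, C'. After: A=2 B=2 C=8 D=0 ZF=0 PC=12
Step 13: PC=12 exec 'MOV C, 7'. After: A=2 B=2 C=7 D=0 ZF=0 PC=13
Step 14: PC=13 exec 'MOV B, -3'. After: A=2 B=-3 C=7 D=0 ZF=0 PC=14
Step 15: PC=14 exec 'HALT'. After: A=2 B=-3 C=7 D=0 ZF=0 PC=14 HALTED

Answer: 2 -3 7 0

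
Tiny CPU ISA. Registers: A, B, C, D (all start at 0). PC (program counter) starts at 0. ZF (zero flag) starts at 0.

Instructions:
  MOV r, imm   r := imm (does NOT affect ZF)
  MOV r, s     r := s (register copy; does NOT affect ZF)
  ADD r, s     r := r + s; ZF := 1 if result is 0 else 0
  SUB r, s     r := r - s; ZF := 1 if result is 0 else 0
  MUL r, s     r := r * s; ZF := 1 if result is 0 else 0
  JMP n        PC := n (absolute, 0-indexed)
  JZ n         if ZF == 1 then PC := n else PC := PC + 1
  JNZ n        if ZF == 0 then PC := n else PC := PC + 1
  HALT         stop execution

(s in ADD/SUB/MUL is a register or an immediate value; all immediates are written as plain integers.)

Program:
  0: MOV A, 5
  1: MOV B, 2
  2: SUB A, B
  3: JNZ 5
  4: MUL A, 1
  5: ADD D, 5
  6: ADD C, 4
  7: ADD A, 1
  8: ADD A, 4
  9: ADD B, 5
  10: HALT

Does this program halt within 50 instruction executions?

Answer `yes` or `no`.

Answer: yes

Derivation:
Step 1: PC=0 exec 'MOV A, 5'. After: A=5 B=0 C=0 D=0 ZF=0 PC=1
Step 2: PC=1 exec 'MOV B, 2'. After: A=5 B=2 C=0 D=0 ZF=0 PC=2
Step 3: PC=2 exec 'SUB A, B'. After: A=3 B=2 C=0 D=0 ZF=0 PC=3
Step 4: PC=3 exec 'JNZ 5'. After: A=3 B=2 C=0 D=0 ZF=0 PC=5
Step 5: PC=5 exec 'ADD D, 5'. After: A=3 B=2 C=0 D=5 ZF=0 PC=6
Step 6: PC=6 exec 'ADD C, 4'. After: A=3 B=2 C=4 D=5 ZF=0 PC=7
Step 7: PC=7 exec 'ADD A, 1'. After: A=4 B=2 C=4 D=5 ZF=0 PC=8
Step 8: PC=8 exec 'ADD A, 4'. After: A=8 B=2 C=4 D=5 ZF=0 PC=9
Step 9: PC=9 exec 'ADD B, 5'. After: A=8 B=7 C=4 D=5 ZF=0 PC=10
Step 10: PC=10 exec 'HALT'. After: A=8 B=7 C=4 D=5 ZF=0 PC=10 HALTED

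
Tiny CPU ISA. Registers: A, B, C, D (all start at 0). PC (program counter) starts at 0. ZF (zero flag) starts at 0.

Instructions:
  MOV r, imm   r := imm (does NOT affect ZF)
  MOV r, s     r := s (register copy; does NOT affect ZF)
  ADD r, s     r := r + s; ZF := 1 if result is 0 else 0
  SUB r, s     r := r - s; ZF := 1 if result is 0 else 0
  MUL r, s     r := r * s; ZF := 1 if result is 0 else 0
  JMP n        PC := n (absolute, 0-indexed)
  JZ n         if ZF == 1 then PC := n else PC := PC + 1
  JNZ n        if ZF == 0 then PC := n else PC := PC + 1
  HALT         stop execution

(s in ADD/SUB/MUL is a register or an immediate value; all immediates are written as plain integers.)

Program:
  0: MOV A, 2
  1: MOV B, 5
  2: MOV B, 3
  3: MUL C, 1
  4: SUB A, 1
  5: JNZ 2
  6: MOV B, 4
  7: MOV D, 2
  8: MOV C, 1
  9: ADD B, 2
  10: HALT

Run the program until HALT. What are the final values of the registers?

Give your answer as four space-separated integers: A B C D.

Answer: 0 6 1 2

Derivation:
Step 1: PC=0 exec 'MOV A, 2'. After: A=2 B=0 C=0 D=0 ZF=0 PC=1
Step 2: PC=1 exec 'MOV B, 5'. After: A=2 B=5 C=0 D=0 ZF=0 PC=2
Step 3: PC=2 exec 'MOV B, 3'. After: A=2 B=3 C=0 D=0 ZF=0 PC=3
Step 4: PC=3 exec 'MUL C, 1'. After: A=2 B=3 C=0 D=0 ZF=1 PC=4
Step 5: PC=4 exec 'SUB A, 1'. After: A=1 B=3 C=0 D=0 ZF=0 PC=5
Step 6: PC=5 exec 'JNZ 2'. After: A=1 B=3 C=0 D=0 ZF=0 PC=2
Step 7: PC=2 exec 'MOV B, 3'. After: A=1 B=3 C=0 D=0 ZF=0 PC=3
Step 8: PC=3 exec 'MUL C, 1'. After: A=1 B=3 C=0 D=0 ZF=1 PC=4
Step 9: PC=4 exec 'SUB A, 1'. After: A=0 B=3 C=0 D=0 ZF=1 PC=5
Step 10: PC=5 exec 'JNZ 2'. After: A=0 B=3 C=0 D=0 ZF=1 PC=6
Step 11: PC=6 exec 'MOV B, 4'. After: A=0 B=4 C=0 D=0 ZF=1 PC=7
Step 12: PC=7 exec 'MOV D, 2'. After: A=0 B=4 C=0 D=2 ZF=1 PC=8
Step 13: PC=8 exec 'MOV C, 1'. After: A=0 B=4 C=1 D=2 ZF=1 PC=9
Step 14: PC=9 exec 'ADD B, 2'. After: A=0 B=6 C=1 D=2 ZF=0 PC=10
Step 15: PC=10 exec 'HALT'. After: A=0 B=6 C=1 D=2 ZF=0 PC=10 HALTED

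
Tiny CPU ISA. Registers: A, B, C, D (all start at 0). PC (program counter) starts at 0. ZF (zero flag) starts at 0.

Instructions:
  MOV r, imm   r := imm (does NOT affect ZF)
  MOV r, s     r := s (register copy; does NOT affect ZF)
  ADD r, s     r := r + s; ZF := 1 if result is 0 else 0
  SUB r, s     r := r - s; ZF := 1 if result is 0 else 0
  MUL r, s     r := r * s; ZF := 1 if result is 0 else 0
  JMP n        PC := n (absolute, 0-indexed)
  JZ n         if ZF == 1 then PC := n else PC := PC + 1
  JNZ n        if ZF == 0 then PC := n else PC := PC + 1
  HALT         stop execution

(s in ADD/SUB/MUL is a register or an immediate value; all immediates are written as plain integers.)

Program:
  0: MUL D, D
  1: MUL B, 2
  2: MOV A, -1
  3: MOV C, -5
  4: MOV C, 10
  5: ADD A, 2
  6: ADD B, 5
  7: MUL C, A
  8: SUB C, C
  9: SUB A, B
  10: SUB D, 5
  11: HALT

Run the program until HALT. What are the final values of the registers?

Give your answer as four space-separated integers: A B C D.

Answer: -4 5 0 -5

Derivation:
Step 1: PC=0 exec 'MUL D, D'. After: A=0 B=0 C=0 D=0 ZF=1 PC=1
Step 2: PC=1 exec 'MUL B, 2'. After: A=0 B=0 C=0 D=0 ZF=1 PC=2
Step 3: PC=2 exec 'MOV A, -1'. After: A=-1 B=0 C=0 D=0 ZF=1 PC=3
Step 4: PC=3 exec 'MOV C, -5'. After: A=-1 B=0 C=-5 D=0 ZF=1 PC=4
Step 5: PC=4 exec 'MOV C, 10'. After: A=-1 B=0 C=10 D=0 ZF=1 PC=5
Step 6: PC=5 exec 'ADD A, 2'. After: A=1 B=0 C=10 D=0 ZF=0 PC=6
Step 7: PC=6 exec 'ADD B, 5'. After: A=1 B=5 C=10 D=0 ZF=0 PC=7
Step 8: PC=7 exec 'MUL C, A'. After: A=1 B=5 C=10 D=0 ZF=0 PC=8
Step 9: PC=8 exec 'SUB C, C'. After: A=1 B=5 C=0 D=0 ZF=1 PC=9
Step 10: PC=9 exec 'SUB A, B'. After: A=-4 B=5 C=0 D=0 ZF=0 PC=10
Step 11: PC=10 exec 'SUB D, 5'. After: A=-4 B=5 C=0 D=-5 ZF=0 PC=11
Step 12: PC=11 exec 'HALT'. After: A=-4 B=5 C=0 D=-5 ZF=0 PC=11 HALTED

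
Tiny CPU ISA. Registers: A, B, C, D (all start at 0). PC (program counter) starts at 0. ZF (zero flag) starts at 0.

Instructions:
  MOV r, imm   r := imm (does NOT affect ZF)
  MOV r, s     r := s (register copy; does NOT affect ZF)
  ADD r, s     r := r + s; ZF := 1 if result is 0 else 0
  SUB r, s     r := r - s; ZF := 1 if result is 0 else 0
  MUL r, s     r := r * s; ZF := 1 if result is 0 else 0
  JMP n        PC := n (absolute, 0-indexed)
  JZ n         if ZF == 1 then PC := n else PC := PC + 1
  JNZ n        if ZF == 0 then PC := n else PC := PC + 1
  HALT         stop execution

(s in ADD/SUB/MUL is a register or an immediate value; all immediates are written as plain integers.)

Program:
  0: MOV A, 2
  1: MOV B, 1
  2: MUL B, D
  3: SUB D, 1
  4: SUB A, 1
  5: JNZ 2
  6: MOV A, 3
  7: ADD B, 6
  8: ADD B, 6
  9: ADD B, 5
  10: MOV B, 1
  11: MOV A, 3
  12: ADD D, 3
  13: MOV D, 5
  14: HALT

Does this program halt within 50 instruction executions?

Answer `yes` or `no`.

Step 1: PC=0 exec 'MOV A, 2'. After: A=2 B=0 C=0 D=0 ZF=0 PC=1
Step 2: PC=1 exec 'MOV B, 1'. After: A=2 B=1 C=0 D=0 ZF=0 PC=2
Step 3: PC=2 exec 'MUL B, D'. After: A=2 B=0 C=0 D=0 ZF=1 PC=3
Step 4: PC=3 exec 'SUB D, 1'. After: A=2 B=0 C=0 D=-1 ZF=0 PC=4
Step 5: PC=4 exec 'SUB A, 1'. After: A=1 B=0 C=0 D=-1 ZF=0 PC=5
Step 6: PC=5 exec 'JNZ 2'. After: A=1 B=0 C=0 D=-1 ZF=0 PC=2
Step 7: PC=2 exec 'MUL B, D'. After: A=1 B=0 C=0 D=-1 ZF=1 PC=3
Step 8: PC=3 exec 'SUB D, 1'. After: A=1 B=0 C=0 D=-2 ZF=0 PC=4
Step 9: PC=4 exec 'SUB A, 1'. After: A=0 B=0 C=0 D=-2 ZF=1 PC=5
Step 10: PC=5 exec 'JNZ 2'. After: A=0 B=0 C=0 D=-2 ZF=1 PC=6
Step 11: PC=6 exec 'MOV A, 3'. After: A=3 B=0 C=0 D=-2 ZF=1 PC=7
Step 12: PC=7 exec 'ADD B, 6'. After: A=3 B=6 C=0 D=-2 ZF=0 PC=8
Step 13: PC=8 exec 'ADD B, 6'. After: A=3 B=12 C=0 D=-2 ZF=0 PC=9
Step 14: PC=9 exec 'ADD B, 5'. After: A=3 B=17 C=0 D=-2 ZF=0 PC=10
Step 15: PC=10 exec 'MOV B, 1'. After: A=3 B=1 C=0 D=-2 ZF=0 PC=11
Step 16: PC=11 exec 'MOV A, 3'. After: A=3 B=1 C=0 D=-2 ZF=0 PC=12
Step 17: PC=12 exec 'ADD D, 3'. After: A=3 B=1 C=0 D=1 ZF=0 PC=13
Step 18: PC=13 exec 'MOV D, 5'. After: A=3 B=1 C=0 D=5 ZF=0 PC=14
Step 19: PC=14 exec 'HALT'. After: A=3 B=1 C=0 D=5 ZF=0 PC=14 HALTED

Answer: yes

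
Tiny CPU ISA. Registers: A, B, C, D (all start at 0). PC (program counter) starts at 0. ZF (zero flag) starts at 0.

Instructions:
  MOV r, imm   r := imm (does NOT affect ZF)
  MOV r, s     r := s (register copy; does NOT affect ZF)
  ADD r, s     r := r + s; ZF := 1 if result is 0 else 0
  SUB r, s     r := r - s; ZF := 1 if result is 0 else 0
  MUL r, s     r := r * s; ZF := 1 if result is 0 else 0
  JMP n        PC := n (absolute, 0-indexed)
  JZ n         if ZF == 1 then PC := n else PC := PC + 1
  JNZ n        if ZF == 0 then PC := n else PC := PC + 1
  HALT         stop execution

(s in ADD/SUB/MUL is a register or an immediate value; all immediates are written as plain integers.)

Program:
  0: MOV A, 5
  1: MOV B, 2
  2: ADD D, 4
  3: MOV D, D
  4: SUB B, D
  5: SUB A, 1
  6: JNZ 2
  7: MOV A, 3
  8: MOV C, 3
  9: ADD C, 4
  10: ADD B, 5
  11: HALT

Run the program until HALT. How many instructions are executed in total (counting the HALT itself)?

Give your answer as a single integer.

Answer: 32

Derivation:
Step 1: PC=0 exec 'MOV A, 5'. After: A=5 B=0 C=0 D=0 ZF=0 PC=1
Step 2: PC=1 exec 'MOV B, 2'. After: A=5 B=2 C=0 D=0 ZF=0 PC=2
Step 3: PC=2 exec 'ADD D, 4'. After: A=5 B=2 C=0 D=4 ZF=0 PC=3
Step 4: PC=3 exec 'MOV D, D'. After: A=5 B=2 C=0 D=4 ZF=0 PC=4
Step 5: PC=4 exec 'SUB B, D'. After: A=5 B=-2 C=0 D=4 ZF=0 PC=5
Step 6: PC=5 exec 'SUB A, 1'. After: A=4 B=-2 C=0 D=4 ZF=0 PC=6
Step 7: PC=6 exec 'JNZ 2'. After: A=4 B=-2 C=0 D=4 ZF=0 PC=2
Step 8: PC=2 exec 'ADD D, 4'. After: A=4 B=-2 C=0 D=8 ZF=0 PC=3
Step 9: PC=3 exec 'MOV D, D'. After: A=4 B=-2 C=0 D=8 ZF=0 PC=4
Step 10: PC=4 exec 'SUB B, D'. After: A=4 B=-10 C=0 D=8 ZF=0 PC=5
Step 11: PC=5 exec 'SUB A, 1'. After: A=3 B=-10 C=0 D=8 ZF=0 PC=6
Step 12: PC=6 exec 'JNZ 2'. After: A=3 B=-10 C=0 D=8 ZF=0 PC=2
Step 13: PC=2 exec 'ADD D, 4'. After: A=3 B=-10 C=0 D=12 ZF=0 PC=3
Step 14: PC=3 exec 'MOV D, D'. After: A=3 B=-10 C=0 D=12 ZF=0 PC=4
Step 15: PC=4 exec 'SUB B, D'. After: A=3 B=-22 C=0 D=12 ZF=0 PC=5
Step 16: PC=5 exec 'SUB A, 1'. After: A=2 B=-22 C=0 D=12 ZF=0 PC=6
Step 17: PC=6 exec 'JNZ 2'. After: A=2 B=-22 C=0 D=12 ZF=0 PC=2
Step 18: PC=2 exec 'ADD D, 4'. After: A=2 B=-22 C=0 D=16 ZF=0 PC=3
Step 19: PC=3 exec 'MOV D, D'. After: A=2 B=-22 C=0 D=16 ZF=0 PC=4
Step 20: PC=4 exec 'SUB B, D'. After: A=2 B=-38 C=0 D=16 ZF=0 PC=5
Step 21: PC=5 exec 'SUB A, 1'. After: A=1 B=-38 C=0 D=16 ZF=0 PC=6
Step 22: PC=6 exec 'JNZ 2'. After: A=1 B=-38 C=0 D=16 ZF=0 PC=2
Step 23: PC=2 exec 'ADD D, 4'. After: A=1 B=-38 C=0 D=20 ZF=0 PC=3
Step 24: PC=3 exec 'MOV D, D'. After: A=1 B=-38 C=0 D=20 ZF=0 PC=4
Step 25: PC=4 exec 'SUB B, D'. After: A=1 B=-58 C=0 D=20 ZF=0 PC=5
Step 26: PC=5 exec 'SUB A, 1'. After: A=0 B=-58 C=0 D=20 ZF=1 PC=6
Step 27: PC=6 exec 'JNZ 2'. After: A=0 B=-58 C=0 D=20 ZF=1 PC=7
Step 28: PC=7 exec 'MOV A, 3'. After: A=3 B=-58 C=0 D=20 ZF=1 PC=8
Step 29: PC=8 exec 'MOV C, 3'. After: A=3 B=-58 C=3 D=20 ZF=1 PC=9
Step 30: PC=9 exec 'ADD C, 4'. After: A=3 B=-58 C=7 D=20 ZF=0 PC=10
Step 31: PC=10 exec 'ADD B, 5'. After: A=3 B=-53 C=7 D=20 ZF=0 PC=11
Step 32: PC=11 exec 'HALT'. After: A=3 B=-53 C=7 D=20 ZF=0 PC=11 HALTED
Total instructions executed: 32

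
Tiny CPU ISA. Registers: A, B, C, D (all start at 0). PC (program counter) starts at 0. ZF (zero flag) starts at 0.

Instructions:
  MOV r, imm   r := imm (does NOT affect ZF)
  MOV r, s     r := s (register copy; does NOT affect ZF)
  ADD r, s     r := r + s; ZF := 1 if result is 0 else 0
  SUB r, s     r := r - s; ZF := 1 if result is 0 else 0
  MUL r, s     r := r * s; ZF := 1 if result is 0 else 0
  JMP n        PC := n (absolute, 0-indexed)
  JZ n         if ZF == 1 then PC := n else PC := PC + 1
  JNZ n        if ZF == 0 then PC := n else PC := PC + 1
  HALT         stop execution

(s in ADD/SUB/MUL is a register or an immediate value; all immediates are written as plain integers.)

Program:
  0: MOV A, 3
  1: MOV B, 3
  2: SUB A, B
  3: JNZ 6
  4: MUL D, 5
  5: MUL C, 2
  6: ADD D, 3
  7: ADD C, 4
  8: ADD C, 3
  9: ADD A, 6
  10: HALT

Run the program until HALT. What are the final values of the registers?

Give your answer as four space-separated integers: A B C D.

Answer: 6 3 7 3

Derivation:
Step 1: PC=0 exec 'MOV A, 3'. After: A=3 B=0 C=0 D=0 ZF=0 PC=1
Step 2: PC=1 exec 'MOV B, 3'. After: A=3 B=3 C=0 D=0 ZF=0 PC=2
Step 3: PC=2 exec 'SUB A, B'. After: A=0 B=3 C=0 D=0 ZF=1 PC=3
Step 4: PC=3 exec 'JNZ 6'. After: A=0 B=3 C=0 D=0 ZF=1 PC=4
Step 5: PC=4 exec 'MUL D, 5'. After: A=0 B=3 C=0 D=0 ZF=1 PC=5
Step 6: PC=5 exec 'MUL C, 2'. After: A=0 B=3 C=0 D=0 ZF=1 PC=6
Step 7: PC=6 exec 'ADD D, 3'. After: A=0 B=3 C=0 D=3 ZF=0 PC=7
Step 8: PC=7 exec 'ADD C, 4'. After: A=0 B=3 C=4 D=3 ZF=0 PC=8
Step 9: PC=8 exec 'ADD C, 3'. After: A=0 B=3 C=7 D=3 ZF=0 PC=9
Step 10: PC=9 exec 'ADD A, 6'. After: A=6 B=3 C=7 D=3 ZF=0 PC=10
Step 11: PC=10 exec 'HALT'. After: A=6 B=3 C=7 D=3 ZF=0 PC=10 HALTED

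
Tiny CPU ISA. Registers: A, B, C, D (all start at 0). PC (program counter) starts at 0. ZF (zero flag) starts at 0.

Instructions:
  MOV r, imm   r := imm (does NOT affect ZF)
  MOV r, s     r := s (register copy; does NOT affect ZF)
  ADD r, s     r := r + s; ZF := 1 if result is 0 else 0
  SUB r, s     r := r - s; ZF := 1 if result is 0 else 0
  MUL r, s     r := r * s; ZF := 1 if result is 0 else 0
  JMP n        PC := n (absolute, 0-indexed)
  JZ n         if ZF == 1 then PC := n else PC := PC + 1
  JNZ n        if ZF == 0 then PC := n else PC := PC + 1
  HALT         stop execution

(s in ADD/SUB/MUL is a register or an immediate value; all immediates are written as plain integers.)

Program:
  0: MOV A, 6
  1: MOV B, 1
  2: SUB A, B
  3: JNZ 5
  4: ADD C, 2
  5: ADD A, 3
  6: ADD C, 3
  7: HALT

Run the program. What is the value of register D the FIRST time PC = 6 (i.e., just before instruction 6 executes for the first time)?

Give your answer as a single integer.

Step 1: PC=0 exec 'MOV A, 6'. After: A=6 B=0 C=0 D=0 ZF=0 PC=1
Step 2: PC=1 exec 'MOV B, 1'. After: A=6 B=1 C=0 D=0 ZF=0 PC=2
Step 3: PC=2 exec 'SUB A, B'. After: A=5 B=1 C=0 D=0 ZF=0 PC=3
Step 4: PC=3 exec 'JNZ 5'. After: A=5 B=1 C=0 D=0 ZF=0 PC=5
Step 5: PC=5 exec 'ADD A, 3'. After: A=8 B=1 C=0 D=0 ZF=0 PC=6
First time PC=6: D=0

0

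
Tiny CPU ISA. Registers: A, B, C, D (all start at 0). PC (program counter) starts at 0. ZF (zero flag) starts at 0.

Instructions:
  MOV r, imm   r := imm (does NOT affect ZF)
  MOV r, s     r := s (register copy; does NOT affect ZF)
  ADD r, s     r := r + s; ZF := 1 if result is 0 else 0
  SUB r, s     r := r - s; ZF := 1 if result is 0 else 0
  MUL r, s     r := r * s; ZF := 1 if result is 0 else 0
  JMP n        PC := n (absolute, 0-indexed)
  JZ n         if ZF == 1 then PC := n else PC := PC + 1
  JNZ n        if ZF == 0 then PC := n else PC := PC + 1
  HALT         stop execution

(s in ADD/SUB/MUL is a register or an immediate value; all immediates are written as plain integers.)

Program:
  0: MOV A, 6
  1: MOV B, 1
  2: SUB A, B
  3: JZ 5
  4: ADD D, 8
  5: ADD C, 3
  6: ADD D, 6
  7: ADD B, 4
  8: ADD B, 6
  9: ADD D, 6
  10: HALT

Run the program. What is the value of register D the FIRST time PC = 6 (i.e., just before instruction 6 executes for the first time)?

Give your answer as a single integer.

Step 1: PC=0 exec 'MOV A, 6'. After: A=6 B=0 C=0 D=0 ZF=0 PC=1
Step 2: PC=1 exec 'MOV B, 1'. After: A=6 B=1 C=0 D=0 ZF=0 PC=2
Step 3: PC=2 exec 'SUB A, B'. After: A=5 B=1 C=0 D=0 ZF=0 PC=3
Step 4: PC=3 exec 'JZ 5'. After: A=5 B=1 C=0 D=0 ZF=0 PC=4
Step 5: PC=4 exec 'ADD D, 8'. After: A=5 B=1 C=0 D=8 ZF=0 PC=5
Step 6: PC=5 exec 'ADD C, 3'. After: A=5 B=1 C=3 D=8 ZF=0 PC=6
First time PC=6: D=8

8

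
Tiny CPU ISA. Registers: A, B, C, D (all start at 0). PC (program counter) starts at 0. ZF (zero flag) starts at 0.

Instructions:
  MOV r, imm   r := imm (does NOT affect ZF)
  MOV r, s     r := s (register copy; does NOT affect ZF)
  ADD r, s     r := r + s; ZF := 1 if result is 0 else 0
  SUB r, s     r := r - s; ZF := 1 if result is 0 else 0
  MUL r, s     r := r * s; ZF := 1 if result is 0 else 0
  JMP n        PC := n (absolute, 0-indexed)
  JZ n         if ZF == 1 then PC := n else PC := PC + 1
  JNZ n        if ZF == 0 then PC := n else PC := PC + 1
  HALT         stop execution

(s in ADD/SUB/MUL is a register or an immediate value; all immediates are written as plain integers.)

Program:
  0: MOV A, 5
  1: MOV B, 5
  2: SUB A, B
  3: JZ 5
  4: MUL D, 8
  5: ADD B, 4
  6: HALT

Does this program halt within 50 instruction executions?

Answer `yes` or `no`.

Step 1: PC=0 exec 'MOV A, 5'. After: A=5 B=0 C=0 D=0 ZF=0 PC=1
Step 2: PC=1 exec 'MOV B, 5'. After: A=5 B=5 C=0 D=0 ZF=0 PC=2
Step 3: PC=2 exec 'SUB A, B'. After: A=0 B=5 C=0 D=0 ZF=1 PC=3
Step 4: PC=3 exec 'JZ 5'. After: A=0 B=5 C=0 D=0 ZF=1 PC=5
Step 5: PC=5 exec 'ADD B, 4'. After: A=0 B=9 C=0 D=0 ZF=0 PC=6
Step 6: PC=6 exec 'HALT'. After: A=0 B=9 C=0 D=0 ZF=0 PC=6 HALTED

Answer: yes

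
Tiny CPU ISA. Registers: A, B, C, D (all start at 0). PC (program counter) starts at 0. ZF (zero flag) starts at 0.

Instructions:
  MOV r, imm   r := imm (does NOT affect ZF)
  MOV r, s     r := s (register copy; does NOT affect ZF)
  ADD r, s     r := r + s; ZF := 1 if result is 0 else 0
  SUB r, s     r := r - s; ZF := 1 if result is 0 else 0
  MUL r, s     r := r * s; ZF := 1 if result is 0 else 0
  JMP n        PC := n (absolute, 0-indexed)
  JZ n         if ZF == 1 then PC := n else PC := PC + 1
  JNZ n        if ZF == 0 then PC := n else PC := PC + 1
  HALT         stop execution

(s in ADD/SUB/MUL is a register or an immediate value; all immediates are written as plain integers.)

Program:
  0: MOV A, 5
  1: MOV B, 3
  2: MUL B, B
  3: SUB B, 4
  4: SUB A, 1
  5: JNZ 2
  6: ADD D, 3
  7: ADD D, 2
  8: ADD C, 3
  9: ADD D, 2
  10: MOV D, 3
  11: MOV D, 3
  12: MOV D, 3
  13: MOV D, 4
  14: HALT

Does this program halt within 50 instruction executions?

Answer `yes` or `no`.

Step 1: PC=0 exec 'MOV A, 5'. After: A=5 B=0 C=0 D=0 ZF=0 PC=1
Step 2: PC=1 exec 'MOV B, 3'. After: A=5 B=3 C=0 D=0 ZF=0 PC=2
Step 3: PC=2 exec 'MUL B, B'. After: A=5 B=9 C=0 D=0 ZF=0 PC=3
Step 4: PC=3 exec 'SUB B, 4'. After: A=5 B=5 C=0 D=0 ZF=0 PC=4
Step 5: PC=4 exec 'SUB A, 1'. After: A=4 B=5 C=0 D=0 ZF=0 PC=5
Step 6: PC=5 exec 'JNZ 2'. After: A=4 B=5 C=0 D=0 ZF=0 PC=2
Step 7: PC=2 exec 'MUL B, B'. After: A=4 B=25 C=0 D=0 ZF=0 PC=3
Step 8: PC=3 exec 'SUB B, 4'. After: A=4 B=21 C=0 D=0 ZF=0 PC=4
Step 9: PC=4 exec 'SUB A, 1'. After: A=3 B=21 C=0 D=0 ZF=0 PC=5
Step 10: PC=5 exec 'JNZ 2'. After: A=3 B=21 C=0 D=0 ZF=0 PC=2
Step 11: PC=2 exec 'MUL B, B'. After: A=3 B=441 C=0 D=0 ZF=0 PC=3
Step 12: PC=3 exec 'SUB B, 4'. After: A=3 B=437 C=0 D=0 ZF=0 PC=4
Step 13: PC=4 exec 'SUB A, 1'. After: A=2 B=437 C=0 D=0 ZF=0 PC=5
Step 14: PC=5 exec 'JNZ 2'. After: A=2 B=437 C=0 D=0 ZF=0 PC=2
Step 15: PC=2 exec 'MUL B, B'. After: A=2 B=190969 C=0 D=0 ZF=0 PC=3
Step 16: PC=3 exec 'SUB B, 4'. After: A=2 B=190965 C=0 D=0 ZF=0 PC=4
Step 17: PC=4 exec 'SUB A, 1'. After: A=1 B=190965 C=0 D=0 ZF=0 PC=5
Step 18: PC=5 exec 'JNZ 2'. After: A=1 B=190965 C=0 D=0 ZF=0 PC=2
Step 19: PC=2 exec 'MUL B, B'. After: A=1 B=36467631225 C=0 D=0 ZF=0 PC=3
Step 20: PC=3 exec 'SUB B, 4'. After: A=1 B=36467631221 C=0 D=0 ZF=0 PC=4
Step 21: PC=4 exec 'SUB A, 1'. After: A=0 B=36467631221 C=0 D=0 ZF=1 PC=5
Step 22: PC=5 exec 'JNZ 2'. After: A=0 B=36467631221 C=0 D=0 ZF=1 PC=6
Step 23: PC=6 exec 'ADD D, 3'. After: A=0 B=36467631221 C=0 D=3 ZF=0 PC=7
Step 24: PC=7 exec 'ADD D, 2'. After: A=0 B=36467631221 C=0 D=5 ZF=0 PC=8
Step 25: PC=8 exec 'ADD C, 3'. After: A=0 B=36467631221 C=3 D=5 ZF=0 PC=9
Step 26: PC=9 exec 'ADD D, 2'. After: A=0 B=36467631221 C=3 D=7 ZF=0 PC=10
Step 27: PC=10 exec 'MOV D, 3'. After: A=0 B=36467631221 C=3 D=3 ZF=0 PC=11
Step 28: PC=11 exec 'MOV D, 3'. After: A=0 B=36467631221 C=3 D=3 ZF=0 PC=12
Step 29: PC=12 exec 'MOV D, 3'. After: A=0 B=36467631221 C=3 D=3 ZF=0 PC=13
Step 30: PC=13 exec 'MOV D, 4'. After: A=0 B=36467631221 C=3 D=4 ZF=0 PC=14
Step 31: PC=14 exec 'HALT'. After: A=0 B=36467631221 C=3 D=4 ZF=0 PC=14 HALTED

Answer: yes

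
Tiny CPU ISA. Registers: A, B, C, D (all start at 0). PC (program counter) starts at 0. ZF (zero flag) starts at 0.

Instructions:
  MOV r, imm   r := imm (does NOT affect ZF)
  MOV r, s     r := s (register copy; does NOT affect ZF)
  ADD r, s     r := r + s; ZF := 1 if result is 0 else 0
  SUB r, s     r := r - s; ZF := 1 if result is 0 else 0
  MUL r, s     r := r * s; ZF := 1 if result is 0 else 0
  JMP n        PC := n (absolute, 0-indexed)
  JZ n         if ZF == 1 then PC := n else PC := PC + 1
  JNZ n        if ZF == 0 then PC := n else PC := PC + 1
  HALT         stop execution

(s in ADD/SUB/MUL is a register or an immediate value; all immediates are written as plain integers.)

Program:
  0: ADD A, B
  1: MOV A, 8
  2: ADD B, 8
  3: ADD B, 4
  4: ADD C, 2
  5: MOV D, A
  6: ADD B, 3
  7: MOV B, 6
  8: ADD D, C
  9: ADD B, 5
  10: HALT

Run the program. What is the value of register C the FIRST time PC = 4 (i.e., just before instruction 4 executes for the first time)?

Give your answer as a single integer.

Step 1: PC=0 exec 'ADD A, B'. After: A=0 B=0 C=0 D=0 ZF=1 PC=1
Step 2: PC=1 exec 'MOV A, 8'. After: A=8 B=0 C=0 D=0 ZF=1 PC=2
Step 3: PC=2 exec 'ADD B, 8'. After: A=8 B=8 C=0 D=0 ZF=0 PC=3
Step 4: PC=3 exec 'ADD B, 4'. After: A=8 B=12 C=0 D=0 ZF=0 PC=4
First time PC=4: C=0

0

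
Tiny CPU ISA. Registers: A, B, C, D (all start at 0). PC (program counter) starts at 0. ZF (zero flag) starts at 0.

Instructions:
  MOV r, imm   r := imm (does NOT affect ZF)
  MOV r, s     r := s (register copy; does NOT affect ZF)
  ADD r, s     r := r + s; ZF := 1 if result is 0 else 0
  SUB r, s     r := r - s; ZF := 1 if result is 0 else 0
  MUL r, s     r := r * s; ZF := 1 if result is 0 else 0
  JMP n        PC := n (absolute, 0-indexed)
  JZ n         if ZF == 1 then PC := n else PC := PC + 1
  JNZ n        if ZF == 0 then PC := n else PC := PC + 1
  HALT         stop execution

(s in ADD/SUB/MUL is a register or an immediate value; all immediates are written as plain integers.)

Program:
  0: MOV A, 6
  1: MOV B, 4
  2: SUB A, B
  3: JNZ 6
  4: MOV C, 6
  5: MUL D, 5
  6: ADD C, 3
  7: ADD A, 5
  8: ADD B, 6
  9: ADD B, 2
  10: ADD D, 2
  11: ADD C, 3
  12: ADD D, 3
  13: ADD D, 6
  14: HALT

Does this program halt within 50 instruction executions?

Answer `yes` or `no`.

Answer: yes

Derivation:
Step 1: PC=0 exec 'MOV A, 6'. After: A=6 B=0 C=0 D=0 ZF=0 PC=1
Step 2: PC=1 exec 'MOV B, 4'. After: A=6 B=4 C=0 D=0 ZF=0 PC=2
Step 3: PC=2 exec 'SUB A, B'. After: A=2 B=4 C=0 D=0 ZF=0 PC=3
Step 4: PC=3 exec 'JNZ 6'. After: A=2 B=4 C=0 D=0 ZF=0 PC=6
Step 5: PC=6 exec 'ADD C, 3'. After: A=2 B=4 C=3 D=0 ZF=0 PC=7
Step 6: PC=7 exec 'ADD A, 5'. After: A=7 B=4 C=3 D=0 ZF=0 PC=8
Step 7: PC=8 exec 'ADD B, 6'. After: A=7 B=10 C=3 D=0 ZF=0 PC=9
Step 8: PC=9 exec 'ADD B, 2'. After: A=7 B=12 C=3 D=0 ZF=0 PC=10
Step 9: PC=10 exec 'ADD D, 2'. After: A=7 B=12 C=3 D=2 ZF=0 PC=11
Step 10: PC=11 exec 'ADD C, 3'. After: A=7 B=12 C=6 D=2 ZF=0 PC=12
Step 11: PC=12 exec 'ADD D, 3'. After: A=7 B=12 C=6 D=5 ZF=0 PC=13
Step 12: PC=13 exec 'ADD D, 6'. After: A=7 B=12 C=6 D=11 ZF=0 PC=14
Step 13: PC=14 exec 'HALT'. After: A=7 B=12 C=6 D=11 ZF=0 PC=14 HALTED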